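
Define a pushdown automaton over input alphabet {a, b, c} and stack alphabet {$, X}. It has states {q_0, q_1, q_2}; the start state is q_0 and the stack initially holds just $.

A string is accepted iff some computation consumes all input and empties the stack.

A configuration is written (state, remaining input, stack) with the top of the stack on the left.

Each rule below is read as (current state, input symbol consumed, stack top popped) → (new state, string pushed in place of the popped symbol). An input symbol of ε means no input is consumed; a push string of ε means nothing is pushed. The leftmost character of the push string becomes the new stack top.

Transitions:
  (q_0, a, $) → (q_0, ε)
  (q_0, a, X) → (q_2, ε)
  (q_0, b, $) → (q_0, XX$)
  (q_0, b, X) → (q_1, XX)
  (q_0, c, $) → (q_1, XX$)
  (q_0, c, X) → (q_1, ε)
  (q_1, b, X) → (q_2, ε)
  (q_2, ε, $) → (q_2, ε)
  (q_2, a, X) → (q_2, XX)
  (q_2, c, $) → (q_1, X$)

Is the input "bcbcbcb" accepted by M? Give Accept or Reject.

Accept

One accepting computation: (q_0, bcbcbcb, $) ⊢ (q_0, cbcbcb, XX$) ⊢ (q_1, bcbcb, X$) ⊢ (q_2, cbcb, $) ⊢ (q_1, bcb, X$) ⊢ (q_2, cb, $) ⊢ (q_1, b, X$) ⊢ (q_2, ε, $) ⊢ (q_2, ε, ε)
All input consumed and the stack is empty.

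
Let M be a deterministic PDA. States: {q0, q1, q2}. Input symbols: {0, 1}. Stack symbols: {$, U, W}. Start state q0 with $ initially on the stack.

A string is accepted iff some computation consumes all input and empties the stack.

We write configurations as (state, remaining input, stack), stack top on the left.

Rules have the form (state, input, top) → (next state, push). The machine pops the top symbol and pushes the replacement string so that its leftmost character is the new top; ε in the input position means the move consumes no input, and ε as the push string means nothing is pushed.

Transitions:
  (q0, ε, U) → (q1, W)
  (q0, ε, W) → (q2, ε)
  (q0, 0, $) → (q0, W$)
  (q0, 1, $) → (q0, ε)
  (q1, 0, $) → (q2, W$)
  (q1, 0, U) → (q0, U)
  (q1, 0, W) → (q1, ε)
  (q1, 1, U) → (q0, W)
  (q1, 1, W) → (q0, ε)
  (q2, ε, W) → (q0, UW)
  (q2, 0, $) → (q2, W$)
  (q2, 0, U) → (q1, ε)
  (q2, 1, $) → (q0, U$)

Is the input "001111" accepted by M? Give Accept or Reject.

(q0, 001111, $)
  read 0, top $: go to q0, push W$ → (q0, 01111, W$)
  ε-move, top W: go to q2, push ε → (q2, 01111, $)
  read 0, top $: go to q2, push W$ → (q2, 1111, W$)
  ε-move, top W: go to q0, push UW → (q0, 1111, UW$)
  ε-move, top U: go to q1, push W → (q1, 1111, WW$)
  read 1, top W: go to q0, push ε → (q0, 111, W$)
  ε-move, top W: go to q2, push ε → (q2, 111, $)
  read 1, top $: go to q0, push U$ → (q0, 11, U$)
  ε-move, top U: go to q1, push W → (q1, 11, W$)
  read 1, top W: go to q0, push ε → (q0, 1, $)
  read 1, top $: go to q0, push ε → (q0, ε, ε)
All input consumed and the stack is empty.

Accept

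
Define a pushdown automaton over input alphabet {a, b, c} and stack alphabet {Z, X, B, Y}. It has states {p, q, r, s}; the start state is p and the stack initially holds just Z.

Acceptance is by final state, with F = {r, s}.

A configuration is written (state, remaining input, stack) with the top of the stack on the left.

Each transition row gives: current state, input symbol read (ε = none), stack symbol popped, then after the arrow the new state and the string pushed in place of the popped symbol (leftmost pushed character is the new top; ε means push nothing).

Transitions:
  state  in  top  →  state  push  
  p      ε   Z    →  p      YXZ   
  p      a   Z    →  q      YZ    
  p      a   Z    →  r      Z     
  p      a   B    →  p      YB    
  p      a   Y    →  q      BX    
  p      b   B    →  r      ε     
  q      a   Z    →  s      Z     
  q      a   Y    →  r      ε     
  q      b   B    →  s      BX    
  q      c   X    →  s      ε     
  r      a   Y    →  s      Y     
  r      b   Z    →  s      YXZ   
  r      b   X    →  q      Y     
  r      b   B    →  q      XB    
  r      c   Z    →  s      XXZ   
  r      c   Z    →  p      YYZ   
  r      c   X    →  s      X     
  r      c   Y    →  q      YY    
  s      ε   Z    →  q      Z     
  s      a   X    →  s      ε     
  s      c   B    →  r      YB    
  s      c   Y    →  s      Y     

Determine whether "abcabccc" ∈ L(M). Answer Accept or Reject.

No computation consumes all input and reaches a final state.

Reject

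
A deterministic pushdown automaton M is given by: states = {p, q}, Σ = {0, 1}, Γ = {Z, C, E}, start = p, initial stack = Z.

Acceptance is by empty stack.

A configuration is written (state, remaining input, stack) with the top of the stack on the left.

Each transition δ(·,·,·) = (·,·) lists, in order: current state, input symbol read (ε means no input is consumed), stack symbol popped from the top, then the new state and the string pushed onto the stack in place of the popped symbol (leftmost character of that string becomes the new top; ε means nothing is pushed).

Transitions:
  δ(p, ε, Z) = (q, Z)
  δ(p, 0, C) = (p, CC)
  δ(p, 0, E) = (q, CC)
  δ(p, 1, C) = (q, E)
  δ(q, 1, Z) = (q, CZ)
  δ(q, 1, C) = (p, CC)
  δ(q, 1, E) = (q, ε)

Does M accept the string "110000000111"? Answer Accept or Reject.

(p, 110000000111, Z)
  ε-move, top Z: go to q, push Z → (q, 110000000111, Z)
  read 1, top Z: go to q, push CZ → (q, 10000000111, CZ)
  read 1, top C: go to p, push CC → (p, 0000000111, CCZ)
  read 0, top C: go to p, push CC → (p, 000000111, CCCZ)
  read 0, top C: go to p, push CC → (p, 00000111, CCCCZ)
  read 0, top C: go to p, push CC → (p, 0000111, CCCCCZ)
  read 0, top C: go to p, push CC → (p, 000111, CCCCCCZ)
  read 0, top C: go to p, push CC → (p, 00111, CCCCCCCZ)
  read 0, top C: go to p, push CC → (p, 0111, CCCCCCCCZ)
  read 0, top C: go to p, push CC → (p, 111, CCCCCCCCCZ)
  read 1, top C: go to q, push E → (q, 11, ECCCCCCCCZ)
  read 1, top E: go to q, push ε → (q, 1, CCCCCCCCZ)
  read 1, top C: go to p, push CC → (p, ε, CCCCCCCCCZ)
All input consumed; stack is CCCCCCCCCZ, not empty, and no further ε-move applies.

Reject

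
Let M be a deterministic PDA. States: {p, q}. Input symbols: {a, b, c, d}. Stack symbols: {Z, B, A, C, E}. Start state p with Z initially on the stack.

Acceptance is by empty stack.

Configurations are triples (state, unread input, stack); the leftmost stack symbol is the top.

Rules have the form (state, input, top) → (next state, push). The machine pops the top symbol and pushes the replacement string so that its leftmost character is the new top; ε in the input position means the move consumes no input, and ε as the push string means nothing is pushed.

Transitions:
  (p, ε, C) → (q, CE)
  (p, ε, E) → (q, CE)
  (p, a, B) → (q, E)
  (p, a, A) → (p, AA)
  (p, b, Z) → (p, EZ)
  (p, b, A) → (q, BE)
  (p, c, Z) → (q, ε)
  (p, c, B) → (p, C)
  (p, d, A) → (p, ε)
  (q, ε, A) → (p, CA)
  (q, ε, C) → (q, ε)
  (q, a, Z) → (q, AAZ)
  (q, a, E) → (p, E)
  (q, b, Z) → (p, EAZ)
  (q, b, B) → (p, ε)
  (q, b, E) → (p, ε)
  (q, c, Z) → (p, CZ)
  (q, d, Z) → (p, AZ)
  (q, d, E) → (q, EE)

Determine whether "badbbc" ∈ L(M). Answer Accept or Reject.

Accept

(p, badbbc, Z) ⊢ (p, adbbc, EZ) ⊢ (q, adbbc, CEZ) ⊢ (q, adbbc, EZ) ⊢ (p, dbbc, EZ) ⊢ (q, dbbc, CEZ) ⊢ (q, dbbc, EZ) ⊢ (q, bbc, EEZ) ⊢ (p, bc, EZ) ⊢ (q, bc, CEZ) ⊢ (q, bc, EZ) ⊢ (p, c, Z) ⊢ (q, ε, ε)
All input consumed and the stack is empty.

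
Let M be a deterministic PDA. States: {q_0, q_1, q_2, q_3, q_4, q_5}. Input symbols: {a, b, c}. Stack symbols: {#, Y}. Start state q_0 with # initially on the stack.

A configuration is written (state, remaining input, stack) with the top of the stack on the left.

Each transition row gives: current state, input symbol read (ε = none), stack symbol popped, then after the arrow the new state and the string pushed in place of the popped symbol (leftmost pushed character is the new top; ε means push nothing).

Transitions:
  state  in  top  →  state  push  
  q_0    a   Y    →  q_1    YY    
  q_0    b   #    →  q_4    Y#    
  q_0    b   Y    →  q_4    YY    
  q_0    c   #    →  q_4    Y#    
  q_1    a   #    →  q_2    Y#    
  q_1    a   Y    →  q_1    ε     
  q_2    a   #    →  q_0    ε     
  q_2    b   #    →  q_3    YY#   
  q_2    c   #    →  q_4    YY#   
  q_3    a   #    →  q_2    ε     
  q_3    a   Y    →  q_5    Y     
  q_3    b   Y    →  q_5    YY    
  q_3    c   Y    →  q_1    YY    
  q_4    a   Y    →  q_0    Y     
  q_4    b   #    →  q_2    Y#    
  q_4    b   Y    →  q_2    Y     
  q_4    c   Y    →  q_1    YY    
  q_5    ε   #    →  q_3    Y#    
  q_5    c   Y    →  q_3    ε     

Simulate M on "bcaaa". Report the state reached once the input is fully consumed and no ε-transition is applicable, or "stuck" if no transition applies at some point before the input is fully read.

q_2

(q_0, bcaaa, #)
  read b, top #: go to q_4, push Y# → (q_4, caaa, Y#)
  read c, top Y: go to q_1, push YY → (q_1, aaa, YY#)
  read a, top Y: go to q_1, push ε → (q_1, aa, Y#)
  read a, top Y: go to q_1, push ε → (q_1, a, #)
  read a, top #: go to q_2, push Y# → (q_2, ε, Y#)
All input consumed; M is in state q_2.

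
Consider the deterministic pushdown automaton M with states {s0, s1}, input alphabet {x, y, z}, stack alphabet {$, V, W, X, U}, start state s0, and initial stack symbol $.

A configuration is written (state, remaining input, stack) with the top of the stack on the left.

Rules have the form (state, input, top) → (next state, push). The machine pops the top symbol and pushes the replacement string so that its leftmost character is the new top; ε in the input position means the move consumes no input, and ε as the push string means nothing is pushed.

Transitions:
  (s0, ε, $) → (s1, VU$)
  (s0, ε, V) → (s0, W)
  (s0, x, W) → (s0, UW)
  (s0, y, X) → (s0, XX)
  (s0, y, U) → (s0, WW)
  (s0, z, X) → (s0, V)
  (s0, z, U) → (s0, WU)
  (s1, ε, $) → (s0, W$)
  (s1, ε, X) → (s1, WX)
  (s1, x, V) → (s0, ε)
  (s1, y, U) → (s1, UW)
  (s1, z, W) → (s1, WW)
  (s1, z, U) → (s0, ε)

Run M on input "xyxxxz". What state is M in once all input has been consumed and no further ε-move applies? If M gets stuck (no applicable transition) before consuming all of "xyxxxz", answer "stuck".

stuck

(s0, xyxxxz, $)
  ε-move, top $: go to s1, push VU$ → (s1, xyxxxz, VU$)
  read x, top V: go to s0, push ε → (s0, yxxxz, U$)
  read y, top U: go to s0, push WW → (s0, xxxz, WW$)
  read x, top W: go to s0, push UW → (s0, xxz, UWW$)
No transition for (s0, x, top U); M blocks with input xxz remaining.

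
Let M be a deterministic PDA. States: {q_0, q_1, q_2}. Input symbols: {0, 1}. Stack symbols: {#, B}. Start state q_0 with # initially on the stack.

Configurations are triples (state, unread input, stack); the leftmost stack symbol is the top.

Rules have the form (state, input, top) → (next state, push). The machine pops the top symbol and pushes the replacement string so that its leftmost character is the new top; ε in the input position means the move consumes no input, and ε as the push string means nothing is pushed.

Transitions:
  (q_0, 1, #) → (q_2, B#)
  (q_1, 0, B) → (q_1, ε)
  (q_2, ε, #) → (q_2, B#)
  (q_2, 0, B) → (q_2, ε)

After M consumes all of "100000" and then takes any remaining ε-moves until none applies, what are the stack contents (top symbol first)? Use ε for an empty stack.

B#

(q_0, 100000, #)
  read 1, top #: go to q_2, push B# → (q_2, 00000, B#)
  read 0, top B: go to q_2, push ε → (q_2, 0000, #)
  ε-move, top #: go to q_2, push B# → (q_2, 0000, B#)
  read 0, top B: go to q_2, push ε → (q_2, 000, #)
  ε-move, top #: go to q_2, push B# → (q_2, 000, B#)
  read 0, top B: go to q_2, push ε → (q_2, 00, #)
  ε-move, top #: go to q_2, push B# → (q_2, 00, B#)
  read 0, top B: go to q_2, push ε → (q_2, 0, #)
  ε-move, top #: go to q_2, push B# → (q_2, 0, B#)
  read 0, top B: go to q_2, push ε → (q_2, ε, #)
  ε-move, top #: go to q_2, push B# → (q_2, ε, B#)
All input consumed in state q_2 with stack B#.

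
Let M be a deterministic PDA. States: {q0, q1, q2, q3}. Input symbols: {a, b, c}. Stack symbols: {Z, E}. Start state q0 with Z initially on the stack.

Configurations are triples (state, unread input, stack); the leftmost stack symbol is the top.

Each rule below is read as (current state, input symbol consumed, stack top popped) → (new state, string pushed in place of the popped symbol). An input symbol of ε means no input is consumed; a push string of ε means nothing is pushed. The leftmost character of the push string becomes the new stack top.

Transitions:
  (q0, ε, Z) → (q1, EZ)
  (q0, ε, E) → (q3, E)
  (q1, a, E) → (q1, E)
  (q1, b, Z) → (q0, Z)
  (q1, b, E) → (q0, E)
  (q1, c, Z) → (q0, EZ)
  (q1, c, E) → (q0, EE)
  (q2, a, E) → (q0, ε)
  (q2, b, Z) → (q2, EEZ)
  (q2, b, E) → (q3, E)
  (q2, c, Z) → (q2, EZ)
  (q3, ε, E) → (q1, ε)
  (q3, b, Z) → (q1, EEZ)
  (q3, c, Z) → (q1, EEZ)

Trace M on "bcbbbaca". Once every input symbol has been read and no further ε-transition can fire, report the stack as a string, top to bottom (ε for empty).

EZ

(q0, bcbbbaca, Z) ⊢ (q1, bcbbbaca, EZ) ⊢ (q0, cbbbaca, EZ) ⊢ (q3, cbbbaca, EZ) ⊢ (q1, cbbbaca, Z) ⊢ (q0, bbbaca, EZ) ⊢ (q3, bbbaca, EZ) ⊢ (q1, bbbaca, Z) ⊢ (q0, bbaca, Z) ⊢ (q1, bbaca, EZ) ⊢ (q0, baca, EZ) ⊢ (q3, baca, EZ) ⊢ (q1, baca, Z) ⊢ (q0, aca, Z) ⊢ (q1, aca, EZ) ⊢ (q1, ca, EZ) ⊢ (q0, a, EEZ) ⊢ (q3, a, EEZ) ⊢ (q1, a, EZ) ⊢ (q1, ε, EZ)
All input consumed in state q1 with stack EZ.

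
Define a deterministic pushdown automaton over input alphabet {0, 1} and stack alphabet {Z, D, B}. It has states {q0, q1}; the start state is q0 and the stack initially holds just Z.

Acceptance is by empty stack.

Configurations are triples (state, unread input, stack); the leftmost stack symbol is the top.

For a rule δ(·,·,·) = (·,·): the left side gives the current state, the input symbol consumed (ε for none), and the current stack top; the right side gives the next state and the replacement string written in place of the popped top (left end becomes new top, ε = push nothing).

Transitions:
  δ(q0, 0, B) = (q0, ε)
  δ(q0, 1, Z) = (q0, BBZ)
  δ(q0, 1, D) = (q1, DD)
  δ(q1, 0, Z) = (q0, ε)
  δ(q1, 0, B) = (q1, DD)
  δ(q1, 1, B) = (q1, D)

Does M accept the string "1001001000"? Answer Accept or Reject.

Reject

(q0, 1001001000, Z)
  read 1, top Z: go to q0, push BBZ → (q0, 001001000, BBZ)
  read 0, top B: go to q0, push ε → (q0, 01001000, BZ)
  read 0, top B: go to q0, push ε → (q0, 1001000, Z)
  read 1, top Z: go to q0, push BBZ → (q0, 001000, BBZ)
  read 0, top B: go to q0, push ε → (q0, 01000, BZ)
  read 0, top B: go to q0, push ε → (q0, 1000, Z)
  read 1, top Z: go to q0, push BBZ → (q0, 000, BBZ)
  read 0, top B: go to q0, push ε → (q0, 00, BZ)
  read 0, top B: go to q0, push ε → (q0, 0, Z)
No transition applies at (q0, 0, Z); input not fully consumed.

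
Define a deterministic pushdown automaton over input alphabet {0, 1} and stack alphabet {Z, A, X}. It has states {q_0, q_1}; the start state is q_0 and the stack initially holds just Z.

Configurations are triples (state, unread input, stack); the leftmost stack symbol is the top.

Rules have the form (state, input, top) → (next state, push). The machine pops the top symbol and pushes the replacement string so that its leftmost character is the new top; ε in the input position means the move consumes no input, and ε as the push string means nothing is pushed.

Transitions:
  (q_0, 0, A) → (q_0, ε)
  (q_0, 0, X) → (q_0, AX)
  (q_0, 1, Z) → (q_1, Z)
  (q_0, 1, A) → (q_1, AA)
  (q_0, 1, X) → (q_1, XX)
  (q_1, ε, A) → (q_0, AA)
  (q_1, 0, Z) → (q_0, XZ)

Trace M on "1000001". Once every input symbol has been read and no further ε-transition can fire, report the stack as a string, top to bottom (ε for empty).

XXZ

(q_0, 1000001, Z)
  read 1, top Z: go to q_1, push Z → (q_1, 000001, Z)
  read 0, top Z: go to q_0, push XZ → (q_0, 00001, XZ)
  read 0, top X: go to q_0, push AX → (q_0, 0001, AXZ)
  read 0, top A: go to q_0, push ε → (q_0, 001, XZ)
  read 0, top X: go to q_0, push AX → (q_0, 01, AXZ)
  read 0, top A: go to q_0, push ε → (q_0, 1, XZ)
  read 1, top X: go to q_1, push XX → (q_1, ε, XXZ)
All input consumed in state q_1 with stack XXZ.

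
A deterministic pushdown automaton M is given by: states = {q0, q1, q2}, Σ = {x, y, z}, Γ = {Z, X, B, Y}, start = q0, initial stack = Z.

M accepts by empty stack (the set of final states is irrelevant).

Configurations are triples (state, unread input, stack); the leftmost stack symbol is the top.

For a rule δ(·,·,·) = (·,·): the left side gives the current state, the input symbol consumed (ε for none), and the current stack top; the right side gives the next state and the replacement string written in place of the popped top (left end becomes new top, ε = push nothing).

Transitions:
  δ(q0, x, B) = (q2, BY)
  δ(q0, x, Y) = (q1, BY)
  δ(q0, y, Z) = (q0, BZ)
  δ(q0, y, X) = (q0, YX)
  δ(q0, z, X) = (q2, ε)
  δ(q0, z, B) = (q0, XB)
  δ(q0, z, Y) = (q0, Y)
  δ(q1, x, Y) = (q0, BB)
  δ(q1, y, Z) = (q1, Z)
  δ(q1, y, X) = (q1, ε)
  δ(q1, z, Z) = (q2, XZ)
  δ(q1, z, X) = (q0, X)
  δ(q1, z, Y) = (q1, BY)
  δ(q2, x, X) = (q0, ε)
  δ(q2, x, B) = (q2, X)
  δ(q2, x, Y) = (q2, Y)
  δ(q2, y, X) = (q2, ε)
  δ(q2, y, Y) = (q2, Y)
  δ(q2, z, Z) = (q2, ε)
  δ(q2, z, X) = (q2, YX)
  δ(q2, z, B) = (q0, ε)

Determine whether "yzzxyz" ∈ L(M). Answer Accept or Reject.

(q0, yzzxyz, Z)
  read y, top Z: go to q0, push BZ → (q0, zzxyz, BZ)
  read z, top B: go to q0, push XB → (q0, zxyz, XBZ)
  read z, top X: go to q2, push ε → (q2, xyz, BZ)
  read x, top B: go to q2, push X → (q2, yz, XZ)
  read y, top X: go to q2, push ε → (q2, z, Z)
  read z, top Z: go to q2, push ε → (q2, ε, ε)
All input consumed and the stack is empty.

Accept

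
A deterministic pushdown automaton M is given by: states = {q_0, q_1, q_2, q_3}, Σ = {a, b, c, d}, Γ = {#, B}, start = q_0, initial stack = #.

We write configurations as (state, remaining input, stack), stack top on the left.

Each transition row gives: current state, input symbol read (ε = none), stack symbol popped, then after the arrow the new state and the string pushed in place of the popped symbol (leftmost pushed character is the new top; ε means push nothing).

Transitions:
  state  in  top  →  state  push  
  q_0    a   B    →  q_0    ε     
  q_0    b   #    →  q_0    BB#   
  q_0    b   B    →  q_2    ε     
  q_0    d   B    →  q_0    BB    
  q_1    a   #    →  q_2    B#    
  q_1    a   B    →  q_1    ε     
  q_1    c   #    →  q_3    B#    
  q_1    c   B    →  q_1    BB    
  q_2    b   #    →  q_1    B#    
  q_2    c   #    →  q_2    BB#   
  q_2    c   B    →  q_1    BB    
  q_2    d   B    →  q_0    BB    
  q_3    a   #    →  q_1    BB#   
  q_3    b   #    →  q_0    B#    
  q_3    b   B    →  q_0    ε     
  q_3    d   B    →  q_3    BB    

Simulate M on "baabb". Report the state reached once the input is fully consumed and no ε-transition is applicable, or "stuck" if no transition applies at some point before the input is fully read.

(q_0, baabb, #) ⊢ (q_0, aabb, BB#) ⊢ (q_0, abb, B#) ⊢ (q_0, bb, #) ⊢ (q_0, b, BB#) ⊢ (q_2, ε, B#)
All input consumed; M is in state q_2.

q_2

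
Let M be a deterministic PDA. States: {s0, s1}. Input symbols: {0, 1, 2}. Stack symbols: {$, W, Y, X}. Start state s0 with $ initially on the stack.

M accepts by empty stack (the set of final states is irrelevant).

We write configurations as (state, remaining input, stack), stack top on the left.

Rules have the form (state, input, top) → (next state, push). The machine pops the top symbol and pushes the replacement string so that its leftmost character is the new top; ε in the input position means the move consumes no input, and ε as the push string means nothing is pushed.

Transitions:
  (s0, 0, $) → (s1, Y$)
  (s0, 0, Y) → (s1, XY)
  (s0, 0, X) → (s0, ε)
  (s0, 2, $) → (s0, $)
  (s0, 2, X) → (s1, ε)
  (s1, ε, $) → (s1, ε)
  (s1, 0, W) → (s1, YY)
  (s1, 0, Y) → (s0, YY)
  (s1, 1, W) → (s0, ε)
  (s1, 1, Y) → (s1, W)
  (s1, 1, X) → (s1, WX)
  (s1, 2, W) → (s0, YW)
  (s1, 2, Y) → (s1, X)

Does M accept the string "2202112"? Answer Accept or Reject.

(s0, 2202112, $)
  read 2, top $: go to s0, push $ → (s0, 202112, $)
  read 2, top $: go to s0, push $ → (s0, 02112, $)
  read 0, top $: go to s1, push Y$ → (s1, 2112, Y$)
  read 2, top Y: go to s1, push X → (s1, 112, X$)
  read 1, top X: go to s1, push WX → (s1, 12, WX$)
  read 1, top W: go to s0, push ε → (s0, 2, X$)
  read 2, top X: go to s1, push ε → (s1, ε, $)
  ε-move, top $: go to s1, push ε → (s1, ε, ε)
All input consumed and the stack is empty.

Accept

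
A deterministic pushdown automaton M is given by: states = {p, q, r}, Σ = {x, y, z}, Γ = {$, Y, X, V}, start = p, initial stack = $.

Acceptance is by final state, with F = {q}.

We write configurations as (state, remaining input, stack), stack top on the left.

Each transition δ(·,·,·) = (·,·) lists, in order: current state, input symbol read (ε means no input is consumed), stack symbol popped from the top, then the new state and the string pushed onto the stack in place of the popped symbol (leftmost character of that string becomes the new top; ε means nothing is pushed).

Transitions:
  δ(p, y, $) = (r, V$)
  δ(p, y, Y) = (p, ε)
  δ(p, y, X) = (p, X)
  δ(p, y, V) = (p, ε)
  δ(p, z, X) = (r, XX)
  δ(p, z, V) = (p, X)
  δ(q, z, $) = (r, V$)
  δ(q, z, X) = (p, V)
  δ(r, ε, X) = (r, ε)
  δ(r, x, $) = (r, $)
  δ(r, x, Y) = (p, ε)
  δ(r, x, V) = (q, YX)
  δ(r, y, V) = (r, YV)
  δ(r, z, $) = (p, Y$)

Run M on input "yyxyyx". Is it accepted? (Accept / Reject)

Accept

(p, yyxyyx, $)
  read y, top $: go to r, push V$ → (r, yxyyx, V$)
  read y, top V: go to r, push YV → (r, xyyx, YV$)
  read x, top Y: go to p, push ε → (p, yyx, V$)
  read y, top V: go to p, push ε → (p, yx, $)
  read y, top $: go to r, push V$ → (r, x, V$)
  read x, top V: go to q, push YX → (q, ε, YX$)
All input consumed; state q ∈ F.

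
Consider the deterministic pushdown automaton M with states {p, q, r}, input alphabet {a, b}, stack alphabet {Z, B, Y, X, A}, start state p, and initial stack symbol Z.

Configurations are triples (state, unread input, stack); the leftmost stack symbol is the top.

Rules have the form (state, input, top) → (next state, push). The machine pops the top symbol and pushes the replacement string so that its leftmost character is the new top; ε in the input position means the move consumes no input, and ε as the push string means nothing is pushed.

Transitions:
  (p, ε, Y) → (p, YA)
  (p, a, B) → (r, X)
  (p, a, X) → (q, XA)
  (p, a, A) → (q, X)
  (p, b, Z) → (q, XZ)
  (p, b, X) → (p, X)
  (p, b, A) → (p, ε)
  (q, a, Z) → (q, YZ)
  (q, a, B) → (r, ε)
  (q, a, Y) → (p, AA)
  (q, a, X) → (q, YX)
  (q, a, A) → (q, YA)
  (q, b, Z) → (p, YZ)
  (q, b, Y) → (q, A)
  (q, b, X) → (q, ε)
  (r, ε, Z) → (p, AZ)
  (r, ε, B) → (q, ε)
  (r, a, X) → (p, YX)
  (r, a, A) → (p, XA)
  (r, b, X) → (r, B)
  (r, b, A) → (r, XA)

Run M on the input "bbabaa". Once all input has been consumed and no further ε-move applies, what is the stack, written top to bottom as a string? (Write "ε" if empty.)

AAAZ

(p, bbabaa, Z) ⊢ (q, babaa, XZ) ⊢ (q, abaa, Z) ⊢ (q, baa, YZ) ⊢ (q, aa, AZ) ⊢ (q, a, YAZ) ⊢ (p, ε, AAAZ)
All input consumed in state p with stack AAAZ.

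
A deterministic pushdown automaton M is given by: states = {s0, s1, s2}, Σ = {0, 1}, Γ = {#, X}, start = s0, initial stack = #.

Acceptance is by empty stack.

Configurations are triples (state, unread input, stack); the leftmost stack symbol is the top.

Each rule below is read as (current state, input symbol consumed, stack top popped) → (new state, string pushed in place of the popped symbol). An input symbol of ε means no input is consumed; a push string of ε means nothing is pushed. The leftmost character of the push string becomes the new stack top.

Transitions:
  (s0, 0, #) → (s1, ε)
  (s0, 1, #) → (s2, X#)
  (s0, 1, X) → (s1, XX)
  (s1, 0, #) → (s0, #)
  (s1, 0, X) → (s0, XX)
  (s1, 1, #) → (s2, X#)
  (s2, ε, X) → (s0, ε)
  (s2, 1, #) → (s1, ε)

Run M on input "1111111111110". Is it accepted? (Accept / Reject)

(s0, 1111111111110, #)
  read 1, top #: go to s2, push X# → (s2, 111111111110, X#)
  ε-move, top X: go to s0, push ε → (s0, 111111111110, #)
  read 1, top #: go to s2, push X# → (s2, 11111111110, X#)
  ε-move, top X: go to s0, push ε → (s0, 11111111110, #)
  read 1, top #: go to s2, push X# → (s2, 1111111110, X#)
  ε-move, top X: go to s0, push ε → (s0, 1111111110, #)
  read 1, top #: go to s2, push X# → (s2, 111111110, X#)
  ε-move, top X: go to s0, push ε → (s0, 111111110, #)
  read 1, top #: go to s2, push X# → (s2, 11111110, X#)
  ε-move, top X: go to s0, push ε → (s0, 11111110, #)
  read 1, top #: go to s2, push X# → (s2, 1111110, X#)
  ε-move, top X: go to s0, push ε → (s0, 1111110, #)
  read 1, top #: go to s2, push X# → (s2, 111110, X#)
  ε-move, top X: go to s0, push ε → (s0, 111110, #)
  read 1, top #: go to s2, push X# → (s2, 11110, X#)
  ε-move, top X: go to s0, push ε → (s0, 11110, #)
  read 1, top #: go to s2, push X# → (s2, 1110, X#)
  ε-move, top X: go to s0, push ε → (s0, 1110, #)
  read 1, top #: go to s2, push X# → (s2, 110, X#)
  ε-move, top X: go to s0, push ε → (s0, 110, #)
  read 1, top #: go to s2, push X# → (s2, 10, X#)
  ε-move, top X: go to s0, push ε → (s0, 10, #)
  read 1, top #: go to s2, push X# → (s2, 0, X#)
  ε-move, top X: go to s0, push ε → (s0, 0, #)
  read 0, top #: go to s1, push ε → (s1, ε, ε)
All input consumed and the stack is empty.

Accept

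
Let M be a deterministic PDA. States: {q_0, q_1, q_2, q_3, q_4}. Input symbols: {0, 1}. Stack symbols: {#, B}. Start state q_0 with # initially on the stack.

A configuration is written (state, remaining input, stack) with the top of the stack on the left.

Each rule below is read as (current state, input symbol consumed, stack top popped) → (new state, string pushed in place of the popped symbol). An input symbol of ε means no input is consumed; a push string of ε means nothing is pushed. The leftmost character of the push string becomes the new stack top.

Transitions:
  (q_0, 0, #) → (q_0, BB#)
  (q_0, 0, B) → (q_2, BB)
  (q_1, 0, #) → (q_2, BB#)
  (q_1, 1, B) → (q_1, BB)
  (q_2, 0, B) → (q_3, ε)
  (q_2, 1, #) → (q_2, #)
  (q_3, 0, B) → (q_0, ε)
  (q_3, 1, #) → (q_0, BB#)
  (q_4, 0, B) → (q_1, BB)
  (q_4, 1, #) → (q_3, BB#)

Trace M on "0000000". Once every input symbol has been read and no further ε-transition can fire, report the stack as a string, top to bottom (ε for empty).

#

(q_0, 0000000, #) ⊢ (q_0, 000000, BB#) ⊢ (q_2, 00000, BBB#) ⊢ (q_3, 0000, BB#) ⊢ (q_0, 000, B#) ⊢ (q_2, 00, BB#) ⊢ (q_3, 0, B#) ⊢ (q_0, ε, #)
All input consumed in state q_0 with stack #.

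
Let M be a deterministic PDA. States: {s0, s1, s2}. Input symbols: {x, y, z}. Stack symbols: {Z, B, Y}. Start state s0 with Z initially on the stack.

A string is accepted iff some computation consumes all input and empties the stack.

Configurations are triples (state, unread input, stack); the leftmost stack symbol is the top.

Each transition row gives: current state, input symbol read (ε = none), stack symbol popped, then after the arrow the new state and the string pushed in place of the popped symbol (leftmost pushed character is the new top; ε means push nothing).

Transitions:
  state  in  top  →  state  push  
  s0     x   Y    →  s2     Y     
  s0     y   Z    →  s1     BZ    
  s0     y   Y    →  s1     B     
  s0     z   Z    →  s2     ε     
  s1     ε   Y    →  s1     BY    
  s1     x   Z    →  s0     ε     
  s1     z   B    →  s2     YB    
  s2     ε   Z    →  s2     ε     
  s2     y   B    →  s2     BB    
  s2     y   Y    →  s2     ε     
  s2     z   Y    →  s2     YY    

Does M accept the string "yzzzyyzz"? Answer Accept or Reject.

Reject

(s0, yzzzyyzz, Z) ⊢ (s1, zzzyyzz, BZ) ⊢ (s2, zzyyzz, YBZ) ⊢ (s2, zyyzz, YYBZ) ⊢ (s2, yyzz, YYYBZ) ⊢ (s2, yzz, YYBZ) ⊢ (s2, zz, YBZ) ⊢ (s2, z, YYBZ) ⊢ (s2, ε, YYYBZ)
All input consumed; stack is YYYBZ, not empty, and no further ε-move applies.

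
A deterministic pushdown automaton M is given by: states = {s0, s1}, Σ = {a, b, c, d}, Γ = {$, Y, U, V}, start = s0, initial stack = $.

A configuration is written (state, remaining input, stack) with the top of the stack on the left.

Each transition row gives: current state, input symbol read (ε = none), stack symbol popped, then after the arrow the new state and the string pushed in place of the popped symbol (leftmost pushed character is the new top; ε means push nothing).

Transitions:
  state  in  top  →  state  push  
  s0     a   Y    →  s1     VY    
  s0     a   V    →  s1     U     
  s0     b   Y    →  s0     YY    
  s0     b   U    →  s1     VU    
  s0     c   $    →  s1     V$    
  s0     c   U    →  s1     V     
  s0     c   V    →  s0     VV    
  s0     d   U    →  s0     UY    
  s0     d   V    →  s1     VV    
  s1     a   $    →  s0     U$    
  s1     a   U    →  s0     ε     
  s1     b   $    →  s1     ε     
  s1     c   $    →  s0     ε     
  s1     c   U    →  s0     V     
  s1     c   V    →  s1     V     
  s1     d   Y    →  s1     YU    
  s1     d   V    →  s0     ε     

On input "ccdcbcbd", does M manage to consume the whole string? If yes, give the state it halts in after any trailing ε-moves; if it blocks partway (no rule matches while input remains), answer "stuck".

stuck

(s0, ccdcbcbd, $) ⊢ (s1, cdcbcbd, V$) ⊢ (s1, dcbcbd, V$) ⊢ (s0, cbcbd, $) ⊢ (s1, bcbd, V$)
No transition for (s1, b, top V); M blocks with input bcbd remaining.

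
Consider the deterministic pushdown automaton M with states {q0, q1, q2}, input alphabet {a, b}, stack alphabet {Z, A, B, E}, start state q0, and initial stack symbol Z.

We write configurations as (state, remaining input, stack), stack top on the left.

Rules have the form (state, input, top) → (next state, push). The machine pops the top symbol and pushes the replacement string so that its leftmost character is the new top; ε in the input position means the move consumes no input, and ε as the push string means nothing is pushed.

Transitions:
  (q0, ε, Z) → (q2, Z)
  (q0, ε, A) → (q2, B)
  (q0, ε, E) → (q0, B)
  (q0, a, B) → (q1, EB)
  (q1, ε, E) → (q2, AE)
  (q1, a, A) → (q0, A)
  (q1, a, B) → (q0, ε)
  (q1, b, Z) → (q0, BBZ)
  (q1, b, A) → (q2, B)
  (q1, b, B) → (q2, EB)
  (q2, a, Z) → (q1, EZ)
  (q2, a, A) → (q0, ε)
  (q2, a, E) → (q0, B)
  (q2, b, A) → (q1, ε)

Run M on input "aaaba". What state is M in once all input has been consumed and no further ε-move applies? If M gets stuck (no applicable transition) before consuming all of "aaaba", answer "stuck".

q0

(q0, aaaba, Z)
  ε-move, top Z: go to q2, push Z → (q2, aaaba, Z)
  read a, top Z: go to q1, push EZ → (q1, aaba, EZ)
  ε-move, top E: go to q2, push AE → (q2, aaba, AEZ)
  read a, top A: go to q0, push ε → (q0, aba, EZ)
  ε-move, top E: go to q0, push B → (q0, aba, BZ)
  read a, top B: go to q1, push EB → (q1, ba, EBZ)
  ε-move, top E: go to q2, push AE → (q2, ba, AEBZ)
  read b, top A: go to q1, push ε → (q1, a, EBZ)
  ε-move, top E: go to q2, push AE → (q2, a, AEBZ)
  read a, top A: go to q0, push ε → (q0, ε, EBZ)
  ε-move, top E: go to q0, push B → (q0, ε, BBZ)
All input consumed; M is in state q0.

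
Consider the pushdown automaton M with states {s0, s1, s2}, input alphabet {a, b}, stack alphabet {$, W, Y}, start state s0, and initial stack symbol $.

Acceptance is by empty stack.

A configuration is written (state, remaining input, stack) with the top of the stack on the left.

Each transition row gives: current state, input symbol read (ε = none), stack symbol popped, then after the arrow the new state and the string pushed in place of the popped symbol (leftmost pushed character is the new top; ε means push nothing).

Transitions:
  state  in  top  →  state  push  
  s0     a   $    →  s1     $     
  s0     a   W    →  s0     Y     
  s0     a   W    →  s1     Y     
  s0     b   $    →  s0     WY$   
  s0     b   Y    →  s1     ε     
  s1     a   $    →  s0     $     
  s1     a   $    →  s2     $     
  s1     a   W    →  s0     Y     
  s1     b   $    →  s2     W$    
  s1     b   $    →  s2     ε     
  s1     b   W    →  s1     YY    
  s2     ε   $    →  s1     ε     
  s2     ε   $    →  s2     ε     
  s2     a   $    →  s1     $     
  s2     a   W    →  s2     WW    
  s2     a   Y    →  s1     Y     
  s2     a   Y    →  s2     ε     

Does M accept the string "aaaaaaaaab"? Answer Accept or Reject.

Accept

One accepting computation: (s0, aaaaaaaaab, $) ⊢ (s1, aaaaaaaab, $) ⊢ (s0, aaaaaaab, $) ⊢ (s1, aaaaaab, $) ⊢ (s0, aaaaab, $) ⊢ (s1, aaaab, $) ⊢ (s0, aaab, $) ⊢ (s1, aab, $) ⊢ (s0, ab, $) ⊢ (s1, b, $) ⊢ (s2, ε, ε)
All input consumed and the stack is empty.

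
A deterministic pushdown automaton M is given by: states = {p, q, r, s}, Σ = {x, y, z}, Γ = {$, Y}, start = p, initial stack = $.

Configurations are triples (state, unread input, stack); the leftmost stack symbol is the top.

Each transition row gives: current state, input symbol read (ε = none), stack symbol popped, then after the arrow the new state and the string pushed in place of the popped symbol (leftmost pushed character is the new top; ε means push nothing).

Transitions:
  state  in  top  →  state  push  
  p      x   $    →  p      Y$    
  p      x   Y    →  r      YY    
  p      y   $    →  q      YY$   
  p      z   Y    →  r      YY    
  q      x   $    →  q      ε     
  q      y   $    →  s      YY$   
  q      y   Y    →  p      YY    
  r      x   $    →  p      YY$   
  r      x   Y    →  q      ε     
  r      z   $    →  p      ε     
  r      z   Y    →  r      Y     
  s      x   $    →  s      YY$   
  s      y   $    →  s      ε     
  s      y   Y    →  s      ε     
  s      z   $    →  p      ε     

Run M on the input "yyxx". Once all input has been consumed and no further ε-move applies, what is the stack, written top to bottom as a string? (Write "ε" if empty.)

(p, yyxx, $)
  read y, top $: go to q, push YY$ → (q, yxx, YY$)
  read y, top Y: go to p, push YY → (p, xx, YYY$)
  read x, top Y: go to r, push YY → (r, x, YYYY$)
  read x, top Y: go to q, push ε → (q, ε, YYY$)
All input consumed in state q with stack YYY$.

YYY$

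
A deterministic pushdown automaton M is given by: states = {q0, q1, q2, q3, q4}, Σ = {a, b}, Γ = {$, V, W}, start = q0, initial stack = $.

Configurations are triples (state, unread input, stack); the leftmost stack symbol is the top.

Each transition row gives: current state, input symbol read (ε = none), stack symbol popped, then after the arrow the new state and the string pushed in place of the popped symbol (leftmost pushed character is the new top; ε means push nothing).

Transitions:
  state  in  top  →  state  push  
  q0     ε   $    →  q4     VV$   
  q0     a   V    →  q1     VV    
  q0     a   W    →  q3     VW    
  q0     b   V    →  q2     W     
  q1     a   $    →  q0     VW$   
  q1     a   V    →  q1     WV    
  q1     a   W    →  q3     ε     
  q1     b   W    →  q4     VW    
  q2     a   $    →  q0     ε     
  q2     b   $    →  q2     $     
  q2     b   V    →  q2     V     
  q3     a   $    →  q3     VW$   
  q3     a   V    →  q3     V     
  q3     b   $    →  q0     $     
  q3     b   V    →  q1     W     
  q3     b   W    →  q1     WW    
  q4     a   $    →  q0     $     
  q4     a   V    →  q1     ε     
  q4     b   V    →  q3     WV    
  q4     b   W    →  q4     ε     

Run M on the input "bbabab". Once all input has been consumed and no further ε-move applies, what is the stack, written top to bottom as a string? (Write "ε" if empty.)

(q0, bbabab, $)
  ε-move, top $: go to q4, push VV$ → (q4, bbabab, VV$)
  read b, top V: go to q3, push WV → (q3, babab, WVV$)
  read b, top W: go to q1, push WW → (q1, abab, WWVV$)
  read a, top W: go to q3, push ε → (q3, bab, WVV$)
  read b, top W: go to q1, push WW → (q1, ab, WWVV$)
  read a, top W: go to q3, push ε → (q3, b, WVV$)
  read b, top W: go to q1, push WW → (q1, ε, WWVV$)
All input consumed in state q1 with stack WWVV$.

WWVV$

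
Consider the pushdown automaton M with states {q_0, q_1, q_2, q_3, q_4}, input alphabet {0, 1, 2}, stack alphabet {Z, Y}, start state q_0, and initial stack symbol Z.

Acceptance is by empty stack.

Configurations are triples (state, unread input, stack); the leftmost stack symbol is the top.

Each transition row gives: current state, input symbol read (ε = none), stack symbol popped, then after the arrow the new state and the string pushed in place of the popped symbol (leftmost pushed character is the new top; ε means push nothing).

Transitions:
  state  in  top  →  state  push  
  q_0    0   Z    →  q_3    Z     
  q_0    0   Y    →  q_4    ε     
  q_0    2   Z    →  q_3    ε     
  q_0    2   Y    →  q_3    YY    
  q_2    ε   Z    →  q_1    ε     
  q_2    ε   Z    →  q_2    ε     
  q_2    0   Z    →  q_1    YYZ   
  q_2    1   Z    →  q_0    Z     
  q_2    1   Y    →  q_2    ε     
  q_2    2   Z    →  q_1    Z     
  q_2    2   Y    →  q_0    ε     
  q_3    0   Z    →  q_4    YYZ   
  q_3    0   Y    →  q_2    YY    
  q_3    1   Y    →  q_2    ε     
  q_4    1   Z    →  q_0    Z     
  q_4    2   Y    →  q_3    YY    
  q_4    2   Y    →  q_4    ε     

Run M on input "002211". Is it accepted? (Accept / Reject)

Accept

One accepting computation: (q_0, 002211, Z) ⊢ (q_3, 02211, Z) ⊢ (q_4, 2211, YYZ) ⊢ (q_4, 211, YZ) ⊢ (q_3, 11, YYZ) ⊢ (q_2, 1, YZ) ⊢ (q_2, ε, Z) ⊢ (q_1, ε, ε)
All input consumed and the stack is empty.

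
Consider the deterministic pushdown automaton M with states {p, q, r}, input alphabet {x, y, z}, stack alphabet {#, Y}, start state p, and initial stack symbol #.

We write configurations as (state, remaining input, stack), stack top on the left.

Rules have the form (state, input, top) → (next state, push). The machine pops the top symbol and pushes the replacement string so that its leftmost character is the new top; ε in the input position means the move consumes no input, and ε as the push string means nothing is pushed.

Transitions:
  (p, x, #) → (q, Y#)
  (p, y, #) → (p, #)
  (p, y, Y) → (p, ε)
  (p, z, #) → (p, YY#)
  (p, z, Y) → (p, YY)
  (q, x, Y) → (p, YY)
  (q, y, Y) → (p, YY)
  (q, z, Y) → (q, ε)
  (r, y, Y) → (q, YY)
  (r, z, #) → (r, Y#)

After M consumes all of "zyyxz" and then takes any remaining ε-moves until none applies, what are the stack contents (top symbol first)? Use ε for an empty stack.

#

(p, zyyxz, #)
  read z, top #: go to p, push YY# → (p, yyxz, YY#)
  read y, top Y: go to p, push ε → (p, yxz, Y#)
  read y, top Y: go to p, push ε → (p, xz, #)
  read x, top #: go to q, push Y# → (q, z, Y#)
  read z, top Y: go to q, push ε → (q, ε, #)
All input consumed in state q with stack #.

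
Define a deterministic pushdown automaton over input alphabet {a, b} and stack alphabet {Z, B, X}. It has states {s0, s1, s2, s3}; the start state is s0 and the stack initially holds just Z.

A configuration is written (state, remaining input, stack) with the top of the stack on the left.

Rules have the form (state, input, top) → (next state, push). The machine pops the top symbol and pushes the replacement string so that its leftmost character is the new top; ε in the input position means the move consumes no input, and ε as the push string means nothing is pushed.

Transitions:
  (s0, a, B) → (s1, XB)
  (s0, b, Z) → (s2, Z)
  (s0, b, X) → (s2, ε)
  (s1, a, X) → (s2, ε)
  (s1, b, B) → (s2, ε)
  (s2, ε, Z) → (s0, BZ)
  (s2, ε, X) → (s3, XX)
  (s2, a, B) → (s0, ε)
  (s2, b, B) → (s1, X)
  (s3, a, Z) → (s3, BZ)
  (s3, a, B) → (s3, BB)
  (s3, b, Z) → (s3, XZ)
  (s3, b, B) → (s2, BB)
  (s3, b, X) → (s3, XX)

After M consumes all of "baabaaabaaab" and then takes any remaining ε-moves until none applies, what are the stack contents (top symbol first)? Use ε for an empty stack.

(s0, baabaaabaaab, Z)
  read b, top Z: go to s2, push Z → (s2, aabaaabaaab, Z)
  ε-move, top Z: go to s0, push BZ → (s0, aabaaabaaab, BZ)
  read a, top B: go to s1, push XB → (s1, abaaabaaab, XBZ)
  read a, top X: go to s2, push ε → (s2, baaabaaab, BZ)
  read b, top B: go to s1, push X → (s1, aaabaaab, XZ)
  read a, top X: go to s2, push ε → (s2, aabaaab, Z)
  ε-move, top Z: go to s0, push BZ → (s0, aabaaab, BZ)
  read a, top B: go to s1, push XB → (s1, abaaab, XBZ)
  read a, top X: go to s2, push ε → (s2, baaab, BZ)
  read b, top B: go to s1, push X → (s1, aaab, XZ)
  read a, top X: go to s2, push ε → (s2, aab, Z)
  ε-move, top Z: go to s0, push BZ → (s0, aab, BZ)
  read a, top B: go to s1, push XB → (s1, ab, XBZ)
  read a, top X: go to s2, push ε → (s2, b, BZ)
  read b, top B: go to s1, push X → (s1, ε, XZ)
All input consumed in state s1 with stack XZ.

XZ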